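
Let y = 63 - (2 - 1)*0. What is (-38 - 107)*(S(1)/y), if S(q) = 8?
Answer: -1160/63 ≈ -18.413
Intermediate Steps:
y = 63 (y = 63 - 0 = 63 - 1*0 = 63 + 0 = 63)
(-38 - 107)*(S(1)/y) = (-38 - 107)*(8/63) = -1160/63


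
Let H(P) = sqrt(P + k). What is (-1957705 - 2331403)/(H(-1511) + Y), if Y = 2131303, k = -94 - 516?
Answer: -4570694373862/2271226239965 + 2144554*I*sqrt(2121)/2271226239965 ≈ -2.0124 + 4.3486e-5*I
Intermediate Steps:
k = -610
H(P) = sqrt(-610 + P) (H(P) = sqrt(P - 610) = sqrt(-610 + P))
(-1957705 - 2331403)/(H(-1511) + Y) = (-1957705 - 2331403)/(sqrt(-610 - 1511) + 2131303) = -4289108/(sqrt(-2121) + 2131303) = -4289108/(I*sqrt(2121) + 2131303) = -4289108/(2131303 + I*sqrt(2121))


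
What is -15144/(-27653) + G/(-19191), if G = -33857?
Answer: 1226876125/530688723 ≈ 2.3119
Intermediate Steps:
-15144/(-27653) + G/(-19191) = -15144/(-27653) - 33857/(-19191) = -15144*(-1/27653) - 33857*(-1/19191) = 15144/27653 + 33857/19191 = 1226876125/530688723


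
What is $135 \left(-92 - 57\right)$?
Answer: $-20115$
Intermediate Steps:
$135 \left(-92 - 57\right) = 135 \left(-149\right) = -20115$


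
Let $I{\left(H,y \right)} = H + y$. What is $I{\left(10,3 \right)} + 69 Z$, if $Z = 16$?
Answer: $1117$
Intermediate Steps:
$I{\left(10,3 \right)} + 69 Z = \left(10 + 3\right) + 69 \cdot 16 = 13 + 1104 = 1117$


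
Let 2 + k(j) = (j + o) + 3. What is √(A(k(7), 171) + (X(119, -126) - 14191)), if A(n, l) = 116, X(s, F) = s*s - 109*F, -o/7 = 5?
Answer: 2*√3455 ≈ 117.56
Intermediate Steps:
o = -35 (o = -7*5 = -35)
X(s, F) = s² - 109*F
k(j) = -34 + j (k(j) = -2 + ((j - 35) + 3) = -2 + ((-35 + j) + 3) = -2 + (-32 + j) = -34 + j)
√(A(k(7), 171) + (X(119, -126) - 14191)) = √(116 + ((119² - 109*(-126)) - 14191)) = √(116 + ((14161 + 13734) - 14191)) = √(116 + (27895 - 14191)) = √(116 + 13704) = √13820 = 2*√3455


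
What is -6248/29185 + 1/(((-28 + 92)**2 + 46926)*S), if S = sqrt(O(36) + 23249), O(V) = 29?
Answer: -6248/29185 + sqrt(23278)/1187690116 ≈ -0.21408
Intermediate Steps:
S = sqrt(23278) (S = sqrt(29 + 23249) = sqrt(23278) ≈ 152.57)
-6248/29185 + 1/(((-28 + 92)**2 + 46926)*S) = -6248/29185 + 1/(((-28 + 92)**2 + 46926)*(sqrt(23278))) = -6248*1/29185 + (sqrt(23278)/23278)/(64**2 + 46926) = -6248/29185 + (sqrt(23278)/23278)/(4096 + 46926) = -6248/29185 + (sqrt(23278)/23278)/51022 = -6248/29185 + sqrt(23278)/1187690116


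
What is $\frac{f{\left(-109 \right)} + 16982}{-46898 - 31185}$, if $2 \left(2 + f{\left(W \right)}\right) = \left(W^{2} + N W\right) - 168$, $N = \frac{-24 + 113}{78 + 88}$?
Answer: $- \frac{67009}{229412} \approx -0.29209$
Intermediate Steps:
$N = \frac{89}{166} \approx 0.53614$
$f{\left(W \right)} = -86 + \frac{W^{2}}{2} + \frac{89 W}{332}$ ($f{\left(W \right)} = -2 + \frac{\left(W^{2} + \frac{89 W}{166}\right) - 168}{2} = -2 + \frac{-168 + W^{2} + \frac{89 W}{166}}{2} = -2 + \left(-84 + \frac{W^{2}}{2} + \frac{89 W}{332}\right) = -86 + \frac{W^{2}}{2} + \frac{89 W}{332}$)
$\frac{f{\left(-109 \right)} + 16982}{-46898 - 31185} = \frac{\left(-86 + \frac{\left(-109\right)^{2}}{2} + \frac{89}{332} \left(-109\right)\right) + 16982}{-46898 - 31185} = \frac{\left(-86 + \frac{1}{2} \cdot 11881 - \frac{9701}{332}\right) + 16982}{-78083} = \left(\left(-86 + \frac{11881}{2} - \frac{9701}{332}\right) + 16982\right) \left(- \frac{1}{78083}\right) = \left(\frac{1933993}{332} + 16982\right) \left(- \frac{1}{78083}\right) = \frac{7572017}{332} \left(- \frac{1}{78083}\right) = - \frac{67009}{229412}$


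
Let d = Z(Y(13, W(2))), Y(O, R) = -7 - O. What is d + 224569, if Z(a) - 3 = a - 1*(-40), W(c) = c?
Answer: 224592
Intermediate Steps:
Z(a) = 43 + a (Z(a) = 3 + (a - 1*(-40)) = 3 + (a + 40) = 3 + (40 + a) = 43 + a)
d = 23 (d = 43 + (-7 - 1*13) = 43 + (-7 - 13) = 43 - 20 = 23)
d + 224569 = 23 + 224569 = 224592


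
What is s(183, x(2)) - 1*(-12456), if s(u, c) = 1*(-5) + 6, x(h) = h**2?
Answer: 12457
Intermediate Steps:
s(u, c) = 1 (s(u, c) = -5 + 6 = 1)
s(183, x(2)) - 1*(-12456) = 1 - 1*(-12456) = 1 + 12456 = 12457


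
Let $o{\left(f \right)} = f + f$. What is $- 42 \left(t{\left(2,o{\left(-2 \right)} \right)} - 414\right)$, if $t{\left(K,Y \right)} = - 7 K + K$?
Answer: $17892$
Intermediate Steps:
$o{\left(f \right)} = 2 f$
$t{\left(K,Y \right)} = - 6 K$
$- 42 \left(t{\left(2,o{\left(-2 \right)} \right)} - 414\right) = - 42 \left(\left(-6\right) 2 - 414\right) = - 42 \left(-12 - 414\right) = \left(-42\right) \left(-426\right) = 17892$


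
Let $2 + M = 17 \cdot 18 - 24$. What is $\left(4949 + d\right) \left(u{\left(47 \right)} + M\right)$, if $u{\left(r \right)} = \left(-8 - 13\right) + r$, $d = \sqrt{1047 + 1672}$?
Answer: $1514394 + 306 \sqrt{2719} \approx 1.5304 \cdot 10^{6}$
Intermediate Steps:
$d = \sqrt{2719} \approx 52.144$
$u{\left(r \right)} = -21 + r$
$M = 280$ ($M = -2 + \left(17 \cdot 18 - 24\right) = -2 + \left(306 - 24\right) = -2 + 282 = 280$)
$\left(4949 + d\right) \left(u{\left(47 \right)} + M\right) = \left(4949 + \sqrt{2719}\right) \left(\left(-21 + 47\right) + 280\right) = \left(4949 + \sqrt{2719}\right) \left(26 + 280\right) = \left(4949 + \sqrt{2719}\right) 306 = 1514394 + 306 \sqrt{2719}$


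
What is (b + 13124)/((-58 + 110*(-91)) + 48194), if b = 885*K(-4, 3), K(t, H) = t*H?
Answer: 1252/19063 ≈ 0.065677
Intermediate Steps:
K(t, H) = H*t
b = -10620 (b = 885*(3*(-4)) = 885*(-12) = -10620)
(b + 13124)/((-58 + 110*(-91)) + 48194) = (-10620 + 13124)/((-58 + 110*(-91)) + 48194) = 2504/((-58 - 10010) + 48194) = 2504/(-10068 + 48194) = 2504/38126 = 2504*(1/38126) = 1252/19063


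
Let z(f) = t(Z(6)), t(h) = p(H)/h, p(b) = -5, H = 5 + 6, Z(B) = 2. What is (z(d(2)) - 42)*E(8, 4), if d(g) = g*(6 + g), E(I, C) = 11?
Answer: -979/2 ≈ -489.50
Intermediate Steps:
H = 11
t(h) = -5/h
z(f) = -5/2
(z(d(2)) - 42)*E(8, 4) = (-5/2 - 42)*11 = -89/2*11 = -979/2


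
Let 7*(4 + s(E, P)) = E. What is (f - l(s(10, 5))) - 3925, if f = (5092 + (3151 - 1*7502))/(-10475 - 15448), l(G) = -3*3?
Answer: -33838403/8641 ≈ -3916.0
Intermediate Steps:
s(E, P) = -4 + E/7
l(G) = -9
f = -247/8641 (f = (5092 + (3151 - 7502))/(-25923) = (5092 - 4351)*(-1/25923) = 741*(-1/25923) = -247/8641 ≈ -0.028585)
(f - l(s(10, 5))) - 3925 = (-247/8641 - 1*(-9)) - 3925 = (-247/8641 + 9) - 3925 = 77522/8641 - 3925 = -33838403/8641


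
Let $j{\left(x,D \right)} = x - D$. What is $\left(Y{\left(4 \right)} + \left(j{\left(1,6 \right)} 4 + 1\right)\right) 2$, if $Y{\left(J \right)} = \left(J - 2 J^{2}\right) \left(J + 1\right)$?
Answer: $-318$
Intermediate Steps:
$Y{\left(J \right)} = \left(1 + J\right) \left(J - 2 J^{2}\right)$ ($Y{\left(J \right)} = \left(J - 2 J^{2}\right) \left(1 + J\right) = \left(1 + J\right) \left(J - 2 J^{2}\right)$)
$\left(Y{\left(4 \right)} + \left(j{\left(1,6 \right)} 4 + 1\right)\right) 2 = \left(4 \left(1 - 4 - 2 \cdot 4^{2}\right) + \left(\left(1 - 6\right) 4 + 1\right)\right) 2 = \left(4 \left(1 - 4 - 32\right) + \left(\left(1 - 6\right) 4 + 1\right)\right) 2 = \left(4 \left(1 - 4 - 32\right) + \left(\left(-5\right) 4 + 1\right)\right) 2 = \left(4 \left(-35\right) + \left(-20 + 1\right)\right) 2 = \left(-140 - 19\right) 2 = \left(-159\right) 2 = -318$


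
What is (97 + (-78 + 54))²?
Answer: 5329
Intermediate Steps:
(97 + (-78 + 54))² = (97 - 24)² = 73² = 5329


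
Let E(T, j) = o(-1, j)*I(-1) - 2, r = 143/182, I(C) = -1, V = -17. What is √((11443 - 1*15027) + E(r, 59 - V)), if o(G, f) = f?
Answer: I*√3662 ≈ 60.514*I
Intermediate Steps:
r = 11/14 (r = 143*(1/182) = 11/14 ≈ 0.78571)
E(T, j) = -2 - j (E(T, j) = j*(-1) - 2 = -j - 2 = -2 - j)
√((11443 - 1*15027) + E(r, 59 - V)) = √((11443 - 1*15027) + (-2 - (59 - 1*(-17)))) = √((11443 - 15027) + (-2 - (59 + 17))) = √(-3584 + (-2 - 1*76)) = √(-3584 + (-2 - 76)) = √(-3584 - 78) = √(-3662) = I*√3662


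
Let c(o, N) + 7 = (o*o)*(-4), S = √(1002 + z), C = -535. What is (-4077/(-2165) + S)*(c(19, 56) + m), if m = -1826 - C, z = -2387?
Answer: -11179134/2165 - 2742*I*√1385 ≈ -5163.6 - 1.0205e+5*I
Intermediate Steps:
S = I*√1385 (S = √(1002 - 2387) = √(-1385) = I*√1385 ≈ 37.216*I)
c(o, N) = -7 - 4*o² (c(o, N) = -7 + (o*o)*(-4) = -7 + o²*(-4) = -7 - 4*o²)
m = -1291 (m = -1826 - 1*(-535) = -1826 + 535 = -1291)
(-4077/(-2165) + S)*(c(19, 56) + m) = (-4077/(-2165) + I*√1385)*((-7 - 4*19²) - 1291) = (-4077*(-1/2165) + I*√1385)*((-7 - 4*361) - 1291) = (4077/2165 + I*√1385)*((-7 - 1444) - 1291) = (4077/2165 + I*√1385)*(-1451 - 1291) = (4077/2165 + I*√1385)*(-2742) = -11179134/2165 - 2742*I*√1385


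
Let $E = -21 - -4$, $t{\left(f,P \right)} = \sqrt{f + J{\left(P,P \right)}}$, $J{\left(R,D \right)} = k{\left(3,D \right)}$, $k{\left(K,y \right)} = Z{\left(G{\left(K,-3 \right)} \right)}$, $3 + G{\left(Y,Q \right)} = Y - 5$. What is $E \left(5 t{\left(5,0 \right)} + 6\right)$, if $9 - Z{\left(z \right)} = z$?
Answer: $-102 - 85 \sqrt{19} \approx -472.51$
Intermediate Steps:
$G{\left(Y,Q \right)} = -8 + Y$ ($G{\left(Y,Q \right)} = -3 + \left(Y - 5\right) = -3 + \left(-5 + Y\right) = -8 + Y$)
$Z{\left(z \right)} = 9 - z$
$k{\left(K,y \right)} = 17 - K$ ($k{\left(K,y \right)} = 9 - \left(-8 + K\right) = 17 - K$)
$J{\left(R,D \right)} = 14$ ($J{\left(R,D \right)} = 17 - 3 = 14$)
$t{\left(f,P \right)} = \sqrt{14 + f}$ ($t{\left(f,P \right)} = \sqrt{f + 14} = \sqrt{14 + f}$)
$E = -17$ ($E = -21 + 4 = -17$)
$E \left(5 t{\left(5,0 \right)} + 6\right) = - 17 \left(5 \sqrt{14 + 5} + 6\right) = - 17 \left(5 \sqrt{19} + 6\right) = - 17 \left(6 + 5 \sqrt{19}\right) = -102 - 85 \sqrt{19}$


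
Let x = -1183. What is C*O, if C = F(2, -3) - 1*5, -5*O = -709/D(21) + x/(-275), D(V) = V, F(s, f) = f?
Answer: -1361056/28875 ≈ -47.136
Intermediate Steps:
O = 170132/28875 (O = -(-709/21 - 1183/(-275))/5 = -(-709*1/21 - 1183*(-1/275))/5 = -(-709/21 + 1183/275)/5 = -1/5*(-170132/5775) = 170132/28875 ≈ 5.8920)
C = -8 (C = -3 - 1*5 = -3 - 5 = -8)
C*O = -8*170132/28875 = -1361056/28875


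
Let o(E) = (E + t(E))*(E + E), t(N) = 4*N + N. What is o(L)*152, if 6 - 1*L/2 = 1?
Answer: 182400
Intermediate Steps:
L = 10 (L = 12 - 2*1 = 12 - 2 = 10)
t(N) = 5*N
o(E) = 12*E² (o(E) = (E + 5*E)*(E + E) = (6*E)*(2*E) = 12*E²)
o(L)*152 = (12*10²)*152 = (12*100)*152 = 1200*152 = 182400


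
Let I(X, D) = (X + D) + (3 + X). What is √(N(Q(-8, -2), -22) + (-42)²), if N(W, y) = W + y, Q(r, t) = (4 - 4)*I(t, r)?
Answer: √1742 ≈ 41.737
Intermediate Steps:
I(X, D) = 3 + D + 2*X (I(X, D) = (D + X) + (3 + X) = 3 + D + 2*X)
Q(r, t) = 0 (Q(r, t) = (4 - 4)*(3 + r + 2*t) = 0*(3 + r + 2*t) = 0)
√(N(Q(-8, -2), -22) + (-42)²) = √((0 - 22) + (-42)²) = √(-22 + 1764) = √1742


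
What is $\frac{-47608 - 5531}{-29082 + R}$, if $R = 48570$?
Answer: $- \frac{17713}{6496} \approx -2.7268$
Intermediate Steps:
$\frac{-47608 - 5531}{-29082 + R} = \frac{-47608 - 5531}{-29082 + 48570} = - \frac{53139}{19488} = \left(-53139\right) \frac{1}{19488} = - \frac{17713}{6496}$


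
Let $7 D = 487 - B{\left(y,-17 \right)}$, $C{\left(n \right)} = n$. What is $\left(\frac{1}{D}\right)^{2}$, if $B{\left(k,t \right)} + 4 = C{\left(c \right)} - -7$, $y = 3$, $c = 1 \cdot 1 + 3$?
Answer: $\frac{49}{230400} \approx 0.00021267$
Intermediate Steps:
$c = 4$ ($c = 1 + 3 = 4$)
$B{\left(k,t \right)} = 7$ ($B{\left(k,t \right)} = -4 + \left(4 - -7\right) = -4 + \left(4 + 7\right) = -4 + 11 = 7$)
$D = \frac{480}{7}$ ($D = \frac{487 - 7}{7} = \frac{1}{7} \cdot 480 = \frac{480}{7} \approx 68.571$)
$\left(\frac{1}{D}\right)^{2} = \left(\frac{1}{\frac{480}{7}}\right)^{2} = \left(\frac{7}{480}\right)^{2} = \frac{49}{230400}$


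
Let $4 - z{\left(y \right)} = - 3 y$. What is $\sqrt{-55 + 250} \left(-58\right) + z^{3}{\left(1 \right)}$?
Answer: $343 - 58 \sqrt{195} \approx -466.93$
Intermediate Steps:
$z{\left(y \right)} = 4 + 3 y$ ($z{\left(y \right)} = 4 - - 3 y = 4 + 3 y$)
$\sqrt{-55 + 250} \left(-58\right) + z^{3}{\left(1 \right)} = \sqrt{-55 + 250} \left(-58\right) + \left(4 + 3 \cdot 1\right)^{3} = \sqrt{195} \left(-58\right) + \left(4 + 3\right)^{3} = - 58 \sqrt{195} + 7^{3} = - 58 \sqrt{195} + 343 = 343 - 58 \sqrt{195}$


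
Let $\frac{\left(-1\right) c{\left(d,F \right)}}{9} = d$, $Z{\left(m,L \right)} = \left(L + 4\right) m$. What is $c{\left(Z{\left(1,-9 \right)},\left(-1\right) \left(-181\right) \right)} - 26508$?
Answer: $-26463$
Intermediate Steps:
$Z{\left(m,L \right)} = m \left(4 + L\right)$ ($Z{\left(m,L \right)} = \left(4 + L\right) m = m \left(4 + L\right)$)
$c{\left(d,F \right)} = - 9 d$
$c{\left(Z{\left(1,-9 \right)},\left(-1\right) \left(-181\right) \right)} - 26508 = - 9 \cdot 1 \left(4 - 9\right) - 26508 = - 9 \cdot 1 \left(-5\right) - 26508 = \left(-9\right) \left(-5\right) - 26508 = 45 - 26508 = -26463$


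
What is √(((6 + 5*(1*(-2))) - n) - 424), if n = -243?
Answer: I*√185 ≈ 13.601*I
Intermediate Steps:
√(((6 + 5*(1*(-2))) - n) - 424) = √(((6 + 5*(1*(-2))) - 1*(-243)) - 424) = √(((6 + 5*(-2)) + 243) - 424) = √(((6 - 10) + 243) - 424) = √((-4 + 243) - 424) = √(239 - 424) = √(-185) = I*√185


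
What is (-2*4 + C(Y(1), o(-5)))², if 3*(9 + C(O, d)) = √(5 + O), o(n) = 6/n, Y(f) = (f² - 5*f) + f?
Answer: (51 - √2)²/9 ≈ 273.19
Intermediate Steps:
Y(f) = f² - 4*f
C(O, d) = -9 + √(5 + O)/3
(-2*4 + C(Y(1), o(-5)))² = (-2*4 + (-9 + √(5 + 1*(-4 + 1))/3))² = (-8 + (-9 + √(5 + 1*(-3))/3))² = (-8 + (-9 + √(5 - 3)/3))² = (-8 + (-9 + √2/3))² = (-17 + √2/3)²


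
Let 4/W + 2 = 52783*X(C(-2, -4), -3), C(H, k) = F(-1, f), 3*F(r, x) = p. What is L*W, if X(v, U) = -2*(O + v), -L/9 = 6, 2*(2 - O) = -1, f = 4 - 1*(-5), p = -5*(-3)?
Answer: 216/791747 ≈ 0.00027281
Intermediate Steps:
p = 15
f = 9 (f = 4 + 5 = 9)
O = 5/2 (O = 2 - 1/2*(-1) = 2 + 1/2 = 5/2 ≈ 2.5000)
F(r, x) = 5 (F(r, x) = (1/3)*15 = 5)
L = -54 (L = -9*6 = -54)
C(H, k) = 5
X(v, U) = -5 - 2*v (X(v, U) = -2*(5/2 + v) = -5 - 2*v)
W = -4/791747 (W = 4/(-2 + 52783*(-5 - 2*5)) = 4/(-2 + 52783*(-5 - 10)) = 4/(-2 + 52783*(-15)) = 4/(-2 - 791745) = 4/(-791747) = 4*(-1/791747) = -4/791747 ≈ -5.0521e-6)
L*W = -54*(-4/791747) = 216/791747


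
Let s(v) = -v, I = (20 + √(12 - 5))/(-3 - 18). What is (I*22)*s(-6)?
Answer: -880/7 - 44*√7/7 ≈ -142.34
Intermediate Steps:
I = -20/21 - √7/21 (I = (20 + √7)/(-21) = (20 + √7)*(-1/21) = -20/21 - √7/21 ≈ -1.0784)
(I*22)*s(-6) = ((-20/21 - √7/21)*22)*(-1*(-6)) = (-440/21 - 22*√7/21)*6 = -880/7 - 44*√7/7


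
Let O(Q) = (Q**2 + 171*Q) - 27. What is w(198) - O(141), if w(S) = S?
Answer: -43767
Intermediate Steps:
O(Q) = -27 + Q**2 + 171*Q
w(198) - O(141) = 198 - (-27 + 141**2 + 171*141) = 198 - (-27 + 19881 + 24111) = 198 - 1*43965 = 198 - 43965 = -43767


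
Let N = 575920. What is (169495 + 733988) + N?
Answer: 1479403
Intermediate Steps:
(169495 + 733988) + N = (169495 + 733988) + 575920 = 903483 + 575920 = 1479403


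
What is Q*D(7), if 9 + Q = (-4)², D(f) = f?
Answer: 49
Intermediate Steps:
Q = 7 (Q = -9 + (-4)² = -9 + 16 = 7)
Q*D(7) = 7*7 = 49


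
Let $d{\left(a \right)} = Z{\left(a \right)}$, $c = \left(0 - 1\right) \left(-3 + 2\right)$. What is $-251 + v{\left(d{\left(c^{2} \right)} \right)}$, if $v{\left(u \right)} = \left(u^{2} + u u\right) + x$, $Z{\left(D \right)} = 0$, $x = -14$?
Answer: $-265$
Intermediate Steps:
$c = 1$ ($c = \left(-1\right) \left(-1\right) = 1$)
$d{\left(a \right)} = 0$
$v{\left(u \right)} = -14 + 2 u^{2}$ ($v{\left(u \right)} = \left(u^{2} + u u\right) - 14 = \left(u^{2} + u^{2}\right) - 14 = 2 u^{2} - 14 = -14 + 2 u^{2}$)
$-251 + v{\left(d{\left(c^{2} \right)} \right)} = -251 - \left(14 - 2 \cdot 0^{2}\right) = -251 + \left(-14 + 2 \cdot 0\right) = -251 + \left(-14 + 0\right) = -251 - 14 = -265$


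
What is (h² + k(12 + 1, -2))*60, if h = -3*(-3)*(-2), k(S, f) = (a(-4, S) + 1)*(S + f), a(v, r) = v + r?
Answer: 26040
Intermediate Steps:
a(v, r) = r + v
k(S, f) = (-3 + S)*(S + f) (k(S, f) = ((S - 4) + 1)*(S + f) = ((-4 + S) + 1)*(S + f) = (-3 + S)*(S + f))
h = -18 (h = 9*(-2) = -18)
(h² + k(12 + 1, -2))*60 = ((-18)² + ((12 + 1) - 2 + (12 + 1)*(-4 + (12 + 1)) - 2*(-4 + (12 + 1))))*60 = (324 + (13 - 2 + 13*(-4 + 13) - 2*(-4 + 13)))*60 = (324 + (13 - 2 + 13*9 - 2*9))*60 = (324 + (13 - 2 + 117 - 18))*60 = (324 + 110)*60 = 434*60 = 26040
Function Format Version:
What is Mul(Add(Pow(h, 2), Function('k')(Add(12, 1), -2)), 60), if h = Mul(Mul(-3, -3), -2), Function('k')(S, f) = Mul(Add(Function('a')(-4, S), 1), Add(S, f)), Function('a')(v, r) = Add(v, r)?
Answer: 26040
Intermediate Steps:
Function('a')(v, r) = Add(r, v)
Function('k')(S, f) = Mul(Add(-3, S), Add(S, f)) (Function('k')(S, f) = Mul(Add(Add(S, -4), 1), Add(S, f)) = Mul(Add(Add(-4, S), 1), Add(S, f)) = Mul(Add(-3, S), Add(S, f)))
h = -18 (h = Mul(9, -2) = -18)
Mul(Add(Pow(h, 2), Function('k')(Add(12, 1), -2)), 60) = Mul(Add(Pow(-18, 2), Add(Add(12, 1), -2, Mul(Add(12, 1), Add(-4, Add(12, 1))), Mul(-2, Add(-4, Add(12, 1))))), 60) = Mul(Add(324, Add(13, -2, Mul(13, Add(-4, 13)), Mul(-2, Add(-4, 13)))), 60) = Mul(Add(324, Add(13, -2, Mul(13, 9), Mul(-2, 9))), 60) = Mul(Add(324, Add(13, -2, 117, -18)), 60) = Mul(Add(324, 110), 60) = Mul(434, 60) = 26040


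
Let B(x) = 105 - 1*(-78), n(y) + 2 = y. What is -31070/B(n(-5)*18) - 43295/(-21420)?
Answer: -6262823/37332 ≈ -167.76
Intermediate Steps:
n(y) = -2 + y
B(x) = 183 (B(x) = 105 + 78 = 183)
-31070/B(n(-5)*18) - 43295/(-21420) = -31070/183 - 43295/(-21420) = -31070*1/183 - 43295*(-1/21420) = -31070/183 + 1237/612 = -6262823/37332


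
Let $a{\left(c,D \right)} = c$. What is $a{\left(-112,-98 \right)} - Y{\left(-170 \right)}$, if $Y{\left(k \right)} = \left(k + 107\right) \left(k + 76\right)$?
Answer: $-6034$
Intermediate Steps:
$Y{\left(k \right)} = \left(76 + k\right) \left(107 + k\right)$ ($Y{\left(k \right)} = \left(107 + k\right) \left(76 + k\right) = \left(76 + k\right) \left(107 + k\right)$)
$a{\left(-112,-98 \right)} - Y{\left(-170 \right)} = -112 - \left(8132 + \left(-170\right)^{2} + 183 \left(-170\right)\right) = -112 - \left(8132 + 28900 - 31110\right) = -112 - 5922 = -6034$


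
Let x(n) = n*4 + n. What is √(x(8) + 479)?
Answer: √519 ≈ 22.782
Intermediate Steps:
x(n) = 5*n (x(n) = 4*n + n = 5*n)
√(x(8) + 479) = √(5*8 + 479) = √(40 + 479) = √519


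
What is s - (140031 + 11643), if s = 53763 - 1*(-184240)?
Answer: 86329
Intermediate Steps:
s = 238003 (s = 53763 + 184240 = 238003)
s - (140031 + 11643) = 238003 - (140031 + 11643) = 238003 - 1*151674 = 238003 - 151674 = 86329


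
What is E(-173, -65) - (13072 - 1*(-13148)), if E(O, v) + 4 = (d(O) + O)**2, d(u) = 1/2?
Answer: 14129/4 ≈ 3532.3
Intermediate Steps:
d(u) = 1/2
E(O, v) = -4 + (1/2 + O)**2
E(-173, -65) - (13072 - 1*(-13148)) = (-15/4 - 173 + (-173)**2) - (13072 - 1*(-13148)) = (-15/4 - 173 + 29929) - (13072 + 13148) = 119009/4 - 1*26220 = 119009/4 - 26220 = 14129/4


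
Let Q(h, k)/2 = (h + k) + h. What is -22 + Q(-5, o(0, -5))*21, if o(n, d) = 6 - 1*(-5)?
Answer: 20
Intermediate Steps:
o(n, d) = 11 (o(n, d) = 6 + 5 = 11)
Q(h, k) = 2*k + 4*h (Q(h, k) = 2*((h + k) + h) = 2*(k + 2*h) = 2*k + 4*h)
-22 + Q(-5, o(0, -5))*21 = -22 + (2*11 + 4*(-5))*21 = -22 + (22 - 20)*21 = -22 + 2*21 = -22 + 42 = 20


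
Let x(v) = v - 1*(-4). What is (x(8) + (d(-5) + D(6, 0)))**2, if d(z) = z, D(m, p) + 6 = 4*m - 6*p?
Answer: 625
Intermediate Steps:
x(v) = 4 + v (x(v) = v + 4 = 4 + v)
D(m, p) = -6 - 6*p + 4*m (D(m, p) = -6 + (4*m - 6*p) = -6 + (-6*p + 4*m) = -6 - 6*p + 4*m)
(x(8) + (d(-5) + D(6, 0)))**2 = ((4 + 8) + (-5 + (-6 - 6*0 + 4*6)))**2 = (12 + (-5 + (-6 + 0 + 24)))**2 = (12 + (-5 + 18))**2 = (12 + 13)**2 = 25**2 = 625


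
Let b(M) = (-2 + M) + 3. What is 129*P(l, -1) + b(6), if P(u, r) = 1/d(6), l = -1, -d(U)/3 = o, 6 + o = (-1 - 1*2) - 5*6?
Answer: 316/39 ≈ 8.1026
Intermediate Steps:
o = -39 (o = -6 + ((-1 - 1*2) - 5*6) = -6 + ((-1 - 2) - 30) = -6 + (-3 - 30) = -6 - 33 = -39)
d(U) = 117 (d(U) = -3*(-39) = 117)
P(u, r) = 1/117
b(M) = 1 + M
129*P(l, -1) + b(6) = 129*(1/117) + (1 + 6) = 43/39 + 7 = 316/39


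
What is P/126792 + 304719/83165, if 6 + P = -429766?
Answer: 723485767/2636164170 ≈ 0.27445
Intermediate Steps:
P = -429772 (P = -6 - 429766 = -429772)
P/126792 + 304719/83165 = -429772/126792 + 304719/83165 = -429772*1/126792 + 304719*(1/83165) = -107443/31698 + 304719/83165 = 723485767/2636164170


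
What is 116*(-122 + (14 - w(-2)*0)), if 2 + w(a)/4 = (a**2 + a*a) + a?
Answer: -12528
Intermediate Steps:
w(a) = -8 + 4*a + 8*a**2 (w(a) = -8 + 4*((a**2 + a*a) + a) = -8 + 4*((a**2 + a**2) + a) = -8 + 4*(2*a**2 + a) = -8 + 4*(a + 2*a**2) = -8 + (4*a + 8*a**2) = -8 + 4*a + 8*a**2)
116*(-122 + (14 - w(-2)*0)) = 116*(-122 + (14 - (-8 + 4*(-2) + 8*(-2)**2)*0)) = 116*(-122 + (14 - (-8 - 8 + 8*4)*0)) = 116*(-122 + (14 - (-8 - 8 + 32)*0)) = 116*(-122 + (14 - 16*0)) = 116*(-122 + (14 - 1*0)) = 116*(-122 + (14 + 0)) = 116*(-122 + 14) = 116*(-108) = -12528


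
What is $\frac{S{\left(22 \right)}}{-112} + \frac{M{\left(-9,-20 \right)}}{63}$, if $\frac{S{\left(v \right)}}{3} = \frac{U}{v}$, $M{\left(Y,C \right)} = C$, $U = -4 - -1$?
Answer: $- \frac{6959}{22176} \approx -0.31381$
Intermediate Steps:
$U = -3$ ($U = -4 + 1 = -3$)
$S{\left(v \right)} = - \frac{9}{v}$ ($S{\left(v \right)} = 3 \left(- \frac{3}{v}\right) = - \frac{9}{v}$)
$\frac{S{\left(22 \right)}}{-112} + \frac{M{\left(-9,-20 \right)}}{63} = \frac{\left(-9\right) \frac{1}{22}}{-112} - \frac{20}{63} = \left(-9\right) \frac{1}{22} \left(- \frac{1}{112}\right) - \frac{20}{63} = \left(- \frac{9}{22}\right) \left(- \frac{1}{112}\right) - \frac{20}{63} = \frac{9}{2464} - \frac{20}{63} = - \frac{6959}{22176}$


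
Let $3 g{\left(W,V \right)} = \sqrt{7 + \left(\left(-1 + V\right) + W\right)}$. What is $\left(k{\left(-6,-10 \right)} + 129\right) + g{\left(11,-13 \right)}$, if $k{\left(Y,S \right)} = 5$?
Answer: $\frac{404}{3} \approx 134.67$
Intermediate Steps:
$g{\left(W,V \right)} = \frac{\sqrt{6 + V + W}}{3}$ ($g{\left(W,V \right)} = \frac{\sqrt{7 + \left(\left(-1 + V\right) + W\right)}}{3} = \frac{\sqrt{7 + \left(-1 + V + W\right)}}{3} = \frac{\sqrt{6 + V + W}}{3}$)
$\left(k{\left(-6,-10 \right)} + 129\right) + g{\left(11,-13 \right)} = \left(5 + 129\right) + \frac{\sqrt{6 - 13 + 11}}{3} = 134 + \frac{\sqrt{4}}{3} = 134 + \frac{1}{3} \cdot 2 = 134 + \frac{2}{3} = \frac{404}{3}$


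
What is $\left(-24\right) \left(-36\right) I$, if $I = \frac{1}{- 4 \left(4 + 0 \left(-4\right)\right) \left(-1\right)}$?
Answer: $54$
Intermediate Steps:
$I = \frac{1}{16}$ ($I = \frac{1}{- 4 \left(4 + 0\right) \left(-1\right)} = \frac{1}{\left(-4\right) 4 \left(-1\right)} = \frac{1}{\left(-16\right) \left(-1\right)} = \frac{1}{16} \approx 0.0625$)
$\left(-24\right) \left(-36\right) I = \left(-24\right) \left(-36\right) \frac{1}{16} = 864 \cdot \frac{1}{16} = 54$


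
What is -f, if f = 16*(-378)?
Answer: 6048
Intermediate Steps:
f = -6048
-f = -1*(-6048) = 6048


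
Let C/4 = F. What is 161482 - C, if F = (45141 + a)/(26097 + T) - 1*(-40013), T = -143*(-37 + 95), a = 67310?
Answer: 25008486/17803 ≈ 1404.7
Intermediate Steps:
T = -8294 (T = -143*58 = -8294)
F = 712463890/17803 (F = (45141 + 67310)/(26097 - 8294) - 1*(-40013) = 112451/17803 + 40013 = 712463890/17803 ≈ 40019.)
C = 2849855560/17803 (C = 4*(712463890/17803) = 2849855560/17803 ≈ 1.6008e+5)
161482 - C = 161482 - 1*2849855560/17803 = 161482 - 2849855560/17803 = 25008486/17803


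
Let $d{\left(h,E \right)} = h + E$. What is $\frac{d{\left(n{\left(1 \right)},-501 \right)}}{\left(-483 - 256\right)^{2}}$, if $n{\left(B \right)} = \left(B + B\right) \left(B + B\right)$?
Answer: $- \frac{497}{546121} \approx -0.00091005$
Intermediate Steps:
$n{\left(B \right)} = 4 B^{2}$ ($n{\left(B \right)} = 2 B 2 B = 4 B^{2}$)
$d{\left(h,E \right)} = E + h$
$\frac{d{\left(n{\left(1 \right)},-501 \right)}}{\left(-483 - 256\right)^{2}} = \frac{-501 + 4 \cdot 1^{2}}{\left(-483 - 256\right)^{2}} = \frac{-501 + 4 \cdot 1}{\left(-739\right)^{2}} = \frac{-501 + 4}{546121} = \left(-497\right) \frac{1}{546121} = - \frac{497}{546121}$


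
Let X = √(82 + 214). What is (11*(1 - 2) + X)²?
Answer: 417 - 44*√74 ≈ 38.498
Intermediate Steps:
X = 2*√74 (X = √296 = 2*√74 ≈ 17.205)
(11*(1 - 2) + X)² = (11*(1 - 2) + 2*√74)² = (11*(-1) + 2*√74)² = (-11 + 2*√74)²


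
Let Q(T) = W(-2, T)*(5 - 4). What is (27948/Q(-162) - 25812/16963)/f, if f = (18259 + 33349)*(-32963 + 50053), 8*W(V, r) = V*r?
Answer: 78839423/100987012935180 ≈ 7.8069e-7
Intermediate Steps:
W(V, r) = V*r/8 (W(V, r) = (V*r)/8 = V*r/8)
Q(T) = -T/4 (Q(T) = ((⅛)*(-2)*T)*(5 - 4) = -T/4*1 = -T/4)
f = 881980720 (f = 51608*17090 = 881980720)
(27948/Q(-162) - 25812/16963)/f = (27948/((-¼*(-162))) - 25812/16963)/881980720 = (27948/(81/2) - 25812*1/16963)*(1/881980720) = (27948*(2/81) - 25812/16963)*(1/881980720) = (18632/27 - 25812/16963)*(1/881980720) = (315357692/458001)*(1/881980720) = 78839423/100987012935180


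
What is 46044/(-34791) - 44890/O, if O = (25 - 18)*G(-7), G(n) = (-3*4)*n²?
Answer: 228708481/23866626 ≈ 9.5828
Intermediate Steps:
G(n) = -12*n²
O = -4116 (O = (25 - 18)*(-12*(-7)²) = 7*(-12*49) = 7*(-588) = -4116)
46044/(-34791) - 44890/O = 46044/(-34791) - 44890/(-4116) = 46044*(-1/34791) - 44890*(-1/4116) = -15348/11597 + 22445/2058 = 228708481/23866626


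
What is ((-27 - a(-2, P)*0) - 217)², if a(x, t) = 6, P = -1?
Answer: 59536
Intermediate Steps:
((-27 - a(-2, P)*0) - 217)² = ((-27 - 6*0) - 217)² = ((-27 - 0) - 217)² = ((-27 - 1*0) - 217)² = ((-27 + 0) - 217)² = (-27 - 217)² = (-244)² = 59536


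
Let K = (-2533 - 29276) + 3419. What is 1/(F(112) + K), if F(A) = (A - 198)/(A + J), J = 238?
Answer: -175/4968293 ≈ -3.5223e-5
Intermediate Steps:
F(A) = (-198 + A)/(238 + A) (F(A) = (A - 198)/(A + 238) = (-198 + A)/(238 + A))
K = -28390 (K = -31809 + 3419 = -28390)
1/(F(112) + K) = 1/((-198 + 112)/(238 + 112) - 28390) = 1/(-86/350 - 28390) = 1/((1/350)*(-86) - 28390) = 1/(-43/175 - 28390) = 1/(-4968293/175) = -175/4968293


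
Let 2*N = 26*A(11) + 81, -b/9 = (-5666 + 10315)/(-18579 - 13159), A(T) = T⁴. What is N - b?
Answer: 3021016151/15869 ≈ 1.9037e+5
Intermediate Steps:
b = 41841/31738 (b = -9*(-5666 + 10315)/(-18579 - 13159) = -41841/(-31738) = -41841*(-1)/31738 = -9*(-4649/31738) = 41841/31738 ≈ 1.3183)
N = 380747/2 (N = (26*11⁴ + 81)/2 = (26*14641 + 81)/2 = (380666 + 81)/2 = (½)*380747 = 380747/2 ≈ 1.9037e+5)
N - b = 380747/2 - 1*41841/31738 = 380747/2 - 41841/31738 = 3021016151/15869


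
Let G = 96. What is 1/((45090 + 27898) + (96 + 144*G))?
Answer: 1/86908 ≈ 1.1506e-5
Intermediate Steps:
1/((45090 + 27898) + (96 + 144*G)) = 1/((45090 + 27898) + (96 + 144*96)) = 1/(72988 + (96 + 13824)) = 1/(72988 + 13920) = 1/86908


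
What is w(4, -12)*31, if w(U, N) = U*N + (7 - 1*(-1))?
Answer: -1240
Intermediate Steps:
w(U, N) = 8 + N*U (w(U, N) = N*U + (7 + 1) = N*U + 8 = 8 + N*U)
w(4, -12)*31 = (8 - 12*4)*31 = (8 - 48)*31 = -40*31 = -1240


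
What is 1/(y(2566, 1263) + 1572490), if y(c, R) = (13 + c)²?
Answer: 1/8223731 ≈ 1.2160e-7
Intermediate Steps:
1/(y(2566, 1263) + 1572490) = 1/((13 + 2566)² + 1572490) = 1/(2579² + 1572490) = 1/(6651241 + 1572490) = 1/8223731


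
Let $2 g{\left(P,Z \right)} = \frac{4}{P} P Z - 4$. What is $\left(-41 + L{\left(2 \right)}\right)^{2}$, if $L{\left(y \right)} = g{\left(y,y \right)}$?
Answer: $1521$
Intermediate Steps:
$g{\left(P,Z \right)} = -2 + 2 Z$ ($g{\left(P,Z \right)} = \frac{\frac{4}{P} P Z - 4}{2} = \frac{4 Z - 4}{2} = \frac{-4 + 4 Z}{2} = -2 + 2 Z$)
$L{\left(y \right)} = -2 + 2 y$
$\left(-41 + L{\left(2 \right)}\right)^{2} = \left(-41 + \left(-2 + 2 \cdot 2\right)\right)^{2} = \left(-41 + \left(-2 + 4\right)\right)^{2} = \left(-41 + 2\right)^{2} = \left(-39\right)^{2} = 1521$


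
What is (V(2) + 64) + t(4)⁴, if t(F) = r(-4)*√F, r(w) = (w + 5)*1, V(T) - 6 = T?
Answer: 88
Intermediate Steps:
V(T) = 6 + T
r(w) = 5 + w (r(w) = (5 + w)*1 = 5 + w)
t(F) = √F (t(F) = (5 - 4)*√F = 1*√F = √F)
(V(2) + 64) + t(4)⁴ = ((6 + 2) + 64) + (√4)⁴ = (8 + 64) + 2⁴ = 72 + 16 = 88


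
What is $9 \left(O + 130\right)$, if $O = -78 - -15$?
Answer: $603$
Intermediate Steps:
$O = -63$ ($O = -78 + 15 = -63$)
$9 \left(O + 130\right) = 9 \left(-63 + 130\right) = 9 \cdot 67 = 603$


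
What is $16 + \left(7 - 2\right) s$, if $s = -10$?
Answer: $-34$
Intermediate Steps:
$16 + \left(7 - 2\right) s = 16 + \left(7 - 2\right) \left(-10\right) = 16 + 5 \left(-10\right) = 16 - 50 = -34$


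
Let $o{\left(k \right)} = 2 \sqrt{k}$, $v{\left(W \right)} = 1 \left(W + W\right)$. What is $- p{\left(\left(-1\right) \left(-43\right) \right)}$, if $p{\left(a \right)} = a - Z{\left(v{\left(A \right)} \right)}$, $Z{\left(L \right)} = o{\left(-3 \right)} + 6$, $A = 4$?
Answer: $-37 + 2 i \sqrt{3} \approx -37.0 + 3.4641 i$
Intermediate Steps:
$v{\left(W \right)} = 2 W$ ($v{\left(W \right)} = 1 \cdot 2 W = 2 W$)
$Z{\left(L \right)} = 6 + 2 i \sqrt{3}$ ($Z{\left(L \right)} = 2 \sqrt{-3} + 6 = 2 i \sqrt{3} + 6 = 6 + 2 i \sqrt{3}$)
$p{\left(a \right)} = -6 + a - 2 i \sqrt{3}$ ($p{\left(a \right)} = a - \left(6 + 2 i \sqrt{3}\right) = -6 + a - 2 i \sqrt{3}$)
$- p{\left(\left(-1\right) \left(-43\right) \right)} = - (-6 - -43 - 2 i \sqrt{3}) = - (-6 + 43 - 2 i \sqrt{3}) = - (37 - 2 i \sqrt{3}) = -37 + 2 i \sqrt{3}$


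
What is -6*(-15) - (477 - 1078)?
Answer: 691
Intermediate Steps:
-6*(-15) - (477 - 1078) = 90 - 1*(-601) = 90 + 601 = 691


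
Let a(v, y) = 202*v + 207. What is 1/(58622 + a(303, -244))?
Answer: 1/120035 ≈ 8.3309e-6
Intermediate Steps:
a(v, y) = 207 + 202*v
1/(58622 + a(303, -244)) = 1/(58622 + (207 + 202*303)) = 1/(58622 + (207 + 61206)) = 1/(58622 + 61413) = 1/120035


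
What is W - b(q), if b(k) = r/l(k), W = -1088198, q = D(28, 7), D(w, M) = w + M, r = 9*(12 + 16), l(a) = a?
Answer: -5441026/5 ≈ -1.0882e+6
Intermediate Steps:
r = 252 (r = 9*28 = 252)
D(w, M) = M + w
q = 35 (q = 7 + 28 = 35)
b(k) = 252/k
W - b(q) = -1088198 - 252/35 = -1088198 - 1*36/5 = -1088198 - 36/5 = -5441026/5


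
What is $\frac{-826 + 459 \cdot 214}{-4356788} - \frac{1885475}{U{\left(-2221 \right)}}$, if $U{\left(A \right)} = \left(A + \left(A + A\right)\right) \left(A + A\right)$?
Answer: $- \frac{2774341783675}{32237013712062} \approx -0.086061$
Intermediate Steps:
$U{\left(A \right)} = 6 A^{2}$ ($U{\left(A \right)} = \left(A + 2 A\right) 2 A = 3 A 2 A = 6 A^{2}$)
$\frac{-826 + 459 \cdot 214}{-4356788} - \frac{1885475}{U{\left(-2221 \right)}} = \frac{-826 + 459 \cdot 214}{-4356788} - \frac{1885475}{6 \left(-2221\right)^{2}} = \left(-826 + 98226\right) \left(- \frac{1}{4356788}\right) - \frac{1885475}{6 \cdot 4932841} = 97400 \left(- \frac{1}{4356788}\right) - \frac{1885475}{29597046} = - \frac{24350}{1089197} - \frac{1885475}{29597046} = - \frac{2774341783675}{32237013712062}$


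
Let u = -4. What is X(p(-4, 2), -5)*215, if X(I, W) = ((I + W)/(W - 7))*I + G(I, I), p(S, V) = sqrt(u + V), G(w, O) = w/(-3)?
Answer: 215/6 + 215*I*sqrt(2)/12 ≈ 35.833 + 25.338*I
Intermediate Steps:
G(w, O) = -w/3 (G(w, O) = w*(-1/3) = -w/3)
p(S, V) = sqrt(-4 + V)
X(I, W) = -I/3 + I*(I + W)/(-7 + W) (X(I, W) = ((I + W)/(W - 7))*I - I/3 = ((I + W)/(-7 + W))*I - I/3 = I*(I + W)/(-7 + W) - I/3 = -I/3 + I*(I + W)/(-7 + W))
X(p(-4, 2), -5)*215 = (sqrt(-4 + 2)*(7 + 2*(-5) + 3*sqrt(-4 + 2))/(3*(-7 - 5)))*215 = ((1/3)*sqrt(-2)*(7 - 10 + 3*sqrt(-2))/(-12))*215 = ((1/3)*(I*sqrt(2))*(-1/12)*(7 - 10 + 3*(I*sqrt(2))))*215 = ((1/3)*(I*sqrt(2))*(-1/12)*(7 - 10 + 3*I*sqrt(2)))*215 = ((1/3)*(I*sqrt(2))*(-1/12)*(-3 + 3*I*sqrt(2)))*215 = -I*sqrt(2)*(-3 + 3*I*sqrt(2))/36*215 = -215*I*sqrt(2)*(-3 + 3*I*sqrt(2))/36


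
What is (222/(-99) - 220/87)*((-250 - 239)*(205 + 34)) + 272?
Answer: 177964430/319 ≈ 5.5788e+5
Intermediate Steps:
(222/(-99) - 220/87)*((-250 - 239)*(205 + 34)) + 272 = (222*(-1/99) - 220*1/87)*(-489*239) + 272 = (-74/33 - 220/87)*(-116871) + 272 = -1522/319*(-116871) + 272 = 177877662/319 + 272 = 177964430/319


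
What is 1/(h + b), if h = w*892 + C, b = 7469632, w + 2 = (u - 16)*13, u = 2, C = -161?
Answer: 1/7305343 ≈ 1.3689e-7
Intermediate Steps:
w = -184 (w = -2 + (2 - 16)*13 = -2 - 14*13 = -2 - 182 = -184)
h = -164289 (h = -184*892 - 161 = -164128 - 161 = -164289)
1/(h + b) = 1/(-164289 + 7469632) = 1/7305343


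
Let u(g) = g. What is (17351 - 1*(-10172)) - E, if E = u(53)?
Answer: 27470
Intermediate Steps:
E = 53
(17351 - 1*(-10172)) - E = (17351 - 1*(-10172)) - 1*53 = (17351 + 10172) - 53 = 27523 - 53 = 27470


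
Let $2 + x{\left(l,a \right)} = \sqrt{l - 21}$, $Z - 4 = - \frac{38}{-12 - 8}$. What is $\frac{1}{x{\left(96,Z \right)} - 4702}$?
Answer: $- \frac{1568}{7375847} - \frac{5 \sqrt{3}}{22127541} \approx -0.00021298$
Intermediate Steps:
$Z = \frac{59}{10}$ ($Z = 4 - \frac{38}{-12 - 8} = 4 - \frac{38}{-20} = 4 - - \frac{19}{10} = 4 + \frac{19}{10} = \frac{59}{10} \approx 5.9$)
$x{\left(l,a \right)} = -2 + \sqrt{-21 + l}$ ($x{\left(l,a \right)} = -2 + \sqrt{l - 21} = -2 + \sqrt{-21 + l}$)
$\frac{1}{x{\left(96,Z \right)} - 4702} = \frac{1}{\left(-2 + \sqrt{-21 + 96}\right) - 4702} = \frac{1}{\left(-2 + \sqrt{75}\right) - 4702} = \frac{1}{\left(-2 + 5 \sqrt{3}\right) - 4702} = \frac{1}{-4704 + 5 \sqrt{3}}$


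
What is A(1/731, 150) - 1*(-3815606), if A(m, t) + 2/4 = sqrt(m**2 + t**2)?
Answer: 7631211/2 + sqrt(12023122501)/731 ≈ 3.8158e+6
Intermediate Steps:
A(m, t) = -1/2 + sqrt(m**2 + t**2)
A(1/731, 150) - 1*(-3815606) = (-1/2 + sqrt((1/731)**2 + 150**2)) - 1*(-3815606) = (-1/2 + sqrt((1/731)**2 + 22500)) + 3815606 = (-1/2 + sqrt(1/534361 + 22500)) + 3815606 = (-1/2 + sqrt(12023122501/534361)) + 3815606 = (-1/2 + sqrt(12023122501)/731) + 3815606 = 7631211/2 + sqrt(12023122501)/731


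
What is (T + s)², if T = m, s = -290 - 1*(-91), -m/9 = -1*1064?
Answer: 87928129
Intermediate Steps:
m = 9576 (m = -(-9)*1064 = -9*(-1064) = 9576)
s = -199 (s = -290 + 91 = -199)
T = 9576
(T + s)² = (9576 - 199)² = 9377² = 87928129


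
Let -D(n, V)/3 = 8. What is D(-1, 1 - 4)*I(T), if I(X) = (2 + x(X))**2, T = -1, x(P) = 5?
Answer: -1176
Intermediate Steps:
D(n, V) = -24 (D(n, V) = -3*8 = -24)
I(X) = 49 (I(X) = (2 + 5)**2 = 7**2 = 49)
D(-1, 1 - 4)*I(T) = -24*49 = -1176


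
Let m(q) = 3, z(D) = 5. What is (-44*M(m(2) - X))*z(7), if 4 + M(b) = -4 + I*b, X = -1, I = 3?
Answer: -880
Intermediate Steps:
M(b) = -8 + 3*b (M(b) = -4 + (-4 + 3*b) = -8 + 3*b)
(-44*M(m(2) - X))*z(7) = -44*(-8 + 3*(3 - 1*(-1)))*5 = -44*(-8 + 3*(3 + 1))*5 = -44*(-8 + 3*4)*5 = -44*(-8 + 12)*5 = -44*4*5 = -176*5 = -880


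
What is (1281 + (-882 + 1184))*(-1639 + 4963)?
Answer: 5261892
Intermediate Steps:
(1281 + (-882 + 1184))*(-1639 + 4963) = (1281 + 302)*3324 = 1583*3324 = 5261892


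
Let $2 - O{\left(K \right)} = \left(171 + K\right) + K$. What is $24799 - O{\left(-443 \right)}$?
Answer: $24082$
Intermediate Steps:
$O{\left(K \right)} = -169 - 2 K$ ($O{\left(K \right)} = 2 - \left(\left(171 + K\right) + K\right) = 2 - \left(171 + 2 K\right) = -169 - 2 K$)
$24799 - O{\left(-443 \right)} = 24799 - \left(-169 - -886\right) = 24799 - \left(-169 + 886\right) = 24799 - 717 = 24082$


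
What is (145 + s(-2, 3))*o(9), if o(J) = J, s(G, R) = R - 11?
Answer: 1233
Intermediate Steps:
s(G, R) = -11 + R
(145 + s(-2, 3))*o(9) = (145 + (-11 + 3))*9 = (145 - 8)*9 = 137*9 = 1233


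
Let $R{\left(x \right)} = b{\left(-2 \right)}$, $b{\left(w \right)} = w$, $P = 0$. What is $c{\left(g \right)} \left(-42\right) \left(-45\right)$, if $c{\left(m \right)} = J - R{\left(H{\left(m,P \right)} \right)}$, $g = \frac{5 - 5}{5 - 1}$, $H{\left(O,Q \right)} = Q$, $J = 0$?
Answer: $3780$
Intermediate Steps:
$g = 0$ ($g = \frac{0}{4} = 0 \cdot \frac{1}{4} = 0$)
$R{\left(x \right)} = -2$
$c{\left(m \right)} = 2$ ($c{\left(m \right)} = 0 - -2 = 0 + 2 = 2$)
$c{\left(g \right)} \left(-42\right) \left(-45\right) = 2 \left(-42\right) \left(-45\right) = \left(-84\right) \left(-45\right) = 3780$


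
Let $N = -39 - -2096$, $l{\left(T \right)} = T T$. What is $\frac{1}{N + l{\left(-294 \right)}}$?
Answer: $\frac{1}{88493} \approx 1.13 \cdot 10^{-5}$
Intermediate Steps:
$l{\left(T \right)} = T^{2}$
$N = 2057$ ($N = -39 + 2096 = 2057$)
$\frac{1}{N + l{\left(-294 \right)}} = \frac{1}{2057 + \left(-294\right)^{2}} = \frac{1}{2057 + 86436} = \frac{1}{88493}$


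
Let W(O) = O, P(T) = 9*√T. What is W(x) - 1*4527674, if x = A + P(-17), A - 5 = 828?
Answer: -4526841 + 9*I*√17 ≈ -4.5268e+6 + 37.108*I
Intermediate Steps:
A = 833 (A = 5 + 828 = 833)
x = 833 + 9*I*√17 (x = 833 + 9*√(-17) = 833 + 9*(I*√17) = 833 + 9*I*√17 ≈ 833.0 + 37.108*I)
W(x) - 1*4527674 = (833 + 9*I*√17) - 1*4527674 = (833 + 9*I*√17) - 4527674 = -4526841 + 9*I*√17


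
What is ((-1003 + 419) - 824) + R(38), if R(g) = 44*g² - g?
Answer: 62090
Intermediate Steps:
R(g) = -g + 44*g²
((-1003 + 419) - 824) + R(38) = ((-1003 + 419) - 824) + 38*(-1 + 44*38) = (-584 - 824) + 38*(-1 + 1672) = -1408 + 38*1671 = -1408 + 63498 = 62090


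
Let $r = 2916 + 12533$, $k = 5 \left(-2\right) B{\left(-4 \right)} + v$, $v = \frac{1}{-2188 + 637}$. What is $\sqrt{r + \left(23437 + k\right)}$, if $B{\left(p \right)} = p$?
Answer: $\frac{5 \sqrt{3745616919}}{1551} \approx 197.3$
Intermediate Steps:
$v = - \frac{1}{1551}$ ($v = \frac{1}{-1551} = - \frac{1}{1551} \approx -0.00064475$)
$k = \frac{62039}{1551}$ ($k = 5 \left(-2\right) \left(-4\right) - \frac{1}{1551} = \left(-10\right) \left(-4\right) - \frac{1}{1551} = 40 - \frac{1}{1551} = \frac{62039}{1551} \approx 39.999$)
$r = 15449$
$\sqrt{r + \left(23437 + k\right)} = \sqrt{15449 + \left(23437 + \frac{62039}{1551}\right)} = \sqrt{15449 + \frac{36412826}{1551}} = \sqrt{\frac{60374225}{1551}} = \frac{5 \sqrt{3745616919}}{1551}$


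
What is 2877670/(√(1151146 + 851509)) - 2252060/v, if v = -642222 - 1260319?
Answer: 2252060/1902541 + 575534*√2002655/400531 ≈ 2034.7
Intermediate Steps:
v = -1902541
2877670/(√(1151146 + 851509)) - 2252060/v = 2877670/(√(1151146 + 851509)) - 2252060/(-1902541) = 2877670/(√2002655) - 2252060*(-1/1902541) = 2877670*(√2002655/2002655) + 2252060/1902541 = 575534*√2002655/400531 + 2252060/1902541 = 2252060/1902541 + 575534*√2002655/400531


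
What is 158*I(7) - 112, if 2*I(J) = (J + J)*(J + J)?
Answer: 15372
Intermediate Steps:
I(J) = 2*J² (I(J) = ((J + J)*(J + J))/2 = ((2*J)*(2*J))/2 = (4*J²)/2 = 2*J²)
158*I(7) - 112 = 158*(2*7²) - 112 = 158*(2*49) - 112 = 158*98 - 112 = 15484 - 112 = 15372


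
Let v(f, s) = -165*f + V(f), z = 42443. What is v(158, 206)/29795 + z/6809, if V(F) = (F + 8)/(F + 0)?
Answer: 85879770992/16027058245 ≈ 5.3584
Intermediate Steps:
V(F) = (8 + F)/F
v(f, s) = -165*f + (8 + f)/f
v(158, 206)/29795 + z/6809 = (1 - 165*158 + 8/158)/29795 + 42443/6809 = (1 - 26070 + 8*(1/158))*(1/29795) + 42443*(1/6809) = (1 - 26070 + 4/79)*(1/29795) + 42443/6809 = -2059447/79*1/29795 + 42443/6809 = -2059447/2353805 + 42443/6809 = 85879770992/16027058245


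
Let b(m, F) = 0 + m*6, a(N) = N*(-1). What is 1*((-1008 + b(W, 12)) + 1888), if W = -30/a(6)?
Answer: 910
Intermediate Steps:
a(N) = -N
W = 5 (W = -30/((-1*6)) = -30/(-6) = -30*(-1/6) = 5)
b(m, F) = 6*m (b(m, F) = 0 + 6*m = 6*m)
1*((-1008 + b(W, 12)) + 1888) = 1*((-1008 + 6*5) + 1888) = 1*((-1008 + 30) + 1888) = 1*(-978 + 1888) = 1*910 = 910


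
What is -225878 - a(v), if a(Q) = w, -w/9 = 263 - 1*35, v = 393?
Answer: -223826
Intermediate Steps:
w = -2052 (w = -9*(263 - 1*35) = -9*(263 - 35) = -9*228 = -2052)
a(Q) = -2052
-225878 - a(v) = -225878 - 1*(-2052) = -225878 + 2052 = -223826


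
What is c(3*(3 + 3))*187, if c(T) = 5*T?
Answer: 16830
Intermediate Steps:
c(3*(3 + 3))*187 = (5*(3*(3 + 3)))*187 = (5*(3*6))*187 = (5*18)*187 = 90*187 = 16830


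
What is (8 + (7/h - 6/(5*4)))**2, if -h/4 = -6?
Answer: 919681/14400 ≈ 63.867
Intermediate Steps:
h = 24 (h = -4*(-6) = 24)
(8 + (7/h - 6/(5*4)))**2 = (8 + (7/24 - 6/(5*4)))**2 = (8 + (7*(1/24) - 6/20))**2 = (8 + (7/24 - 6*1/20))**2 = (8 + (7/24 - 3/10))**2 = (8 - 1/120)**2 = (959/120)**2 = 919681/14400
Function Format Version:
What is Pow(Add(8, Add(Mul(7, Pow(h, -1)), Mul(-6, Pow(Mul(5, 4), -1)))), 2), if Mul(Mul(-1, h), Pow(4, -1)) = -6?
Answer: Rational(919681, 14400) ≈ 63.867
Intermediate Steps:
h = 24 (h = Mul(-4, -6) = 24)
Pow(Add(8, Add(Mul(7, Pow(h, -1)), Mul(-6, Pow(Mul(5, 4), -1)))), 2) = Pow(Add(8, Add(Mul(7, Pow(24, -1)), Mul(-6, Pow(Mul(5, 4), -1)))), 2) = Pow(Add(8, Add(Mul(7, Rational(1, 24)), Mul(-6, Pow(20, -1)))), 2) = Pow(Add(8, Add(Rational(7, 24), Mul(-6, Rational(1, 20)))), 2) = Pow(Add(8, Add(Rational(7, 24), Rational(-3, 10))), 2) = Pow(Add(8, Rational(-1, 120)), 2) = Pow(Rational(959, 120), 2) = Rational(919681, 14400)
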